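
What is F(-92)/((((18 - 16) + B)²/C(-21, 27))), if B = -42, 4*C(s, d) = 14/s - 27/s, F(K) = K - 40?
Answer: -143/11200 ≈ -0.012768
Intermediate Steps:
F(K) = -40 + K
C(s, d) = -13/(4*s) (C(s, d) = (14/s - 27/s)/4 = (-13/s)/4 = -13/(4*s))
F(-92)/((((18 - 16) + B)²/C(-21, 27))) = (-40 - 92)/((((18 - 16) - 42)²/((-13/4/(-21))))) = -132*13/(84*(2 - 42)²) = -132/((-40)²/(13/84)) = -132/(1600*(84/13)) = -132/134400/13 = -132*13/134400 = -143/11200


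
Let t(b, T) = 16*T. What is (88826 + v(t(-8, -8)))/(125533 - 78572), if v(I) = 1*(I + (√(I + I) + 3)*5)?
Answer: 88713/46961 + 80*I/46961 ≈ 1.8891 + 0.0017035*I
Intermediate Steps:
v(I) = 15 + I + 5*√2*√I (v(I) = 1*(I + (√(2*I) + 3)*5) = 1*(I + (√2*√I + 3)*5) = 1*(I + (3 + √2*√I)*5) = 1*(I + (15 + 5*√2*√I)) = 1*(15 + I + 5*√2*√I) = 15 + I + 5*√2*√I)
(88826 + v(t(-8, -8)))/(125533 - 78572) = (88826 + (15 + 16*(-8) + 5*√2*√(16*(-8))))/(125533 - 78572) = (88826 + (15 - 128 + 5*√2*√(-128)))/46961 = (88826 + (15 - 128 + 5*√2*(8*I*√2)))*(1/46961) = (88826 + (15 - 128 + 80*I))*(1/46961) = (88826 + (-113 + 80*I))*(1/46961) = (88713 + 80*I)*(1/46961) = 88713/46961 + 80*I/46961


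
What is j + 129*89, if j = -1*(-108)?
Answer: 11589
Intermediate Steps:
j = 108
j + 129*89 = 108 + 129*89 = 108 + 11481 = 11589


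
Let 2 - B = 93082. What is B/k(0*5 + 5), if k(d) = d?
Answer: -18616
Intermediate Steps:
B = -93080 (B = 2 - 1*93082 = 2 - 93082 = -93080)
B/k(0*5 + 5) = -93080/(0*5 + 5) = -93080/(0 + 5) = -93080/5 = -93080*⅕ = -18616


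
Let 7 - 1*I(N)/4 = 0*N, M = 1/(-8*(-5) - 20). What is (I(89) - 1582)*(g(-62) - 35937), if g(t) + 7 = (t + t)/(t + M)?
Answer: 3295378064/59 ≈ 5.5854e+7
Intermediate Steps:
M = 1/20 (M = 1/(40 - 20) = 1/20 ≈ 0.050000)
I(N) = 28 (I(N) = 28 - 0*N = 28 - 4*0 = 28 + 0 = 28)
g(t) = -7 + 2*t/(1/20 + t) (g(t) = -7 + (t + t)/(t + 1/20) = -7 + (2*t)/(1/20 + t) = -7 + 2*t/(1/20 + t))
(I(89) - 1582)*(g(-62) - 35937) = (28 - 1582)*((-7 - 100*(-62))/(1 + 20*(-62)) - 35937) = -1554*((-7 + 6200)/(1 - 1240) - 35937) = -1554*(6193/(-1239) - 35937) = -1554*(-1/1239*6193 - 35937) = -1554*(-6193/1239 - 35937) = -1554*(-44532136/1239) = 3295378064/59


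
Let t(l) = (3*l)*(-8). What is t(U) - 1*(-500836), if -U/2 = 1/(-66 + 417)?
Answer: 58597828/117 ≈ 5.0084e+5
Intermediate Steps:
U = -2/351 (U = -2/(-66 + 417) = -2/351 ≈ -0.0056980)
t(l) = -24*l
t(U) - 1*(-500836) = -24*(-2/351) - 1*(-500836) = 16/117 + 500836 = 58597828/117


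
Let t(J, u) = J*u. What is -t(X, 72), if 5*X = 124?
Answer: -8928/5 ≈ -1785.6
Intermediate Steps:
X = 124/5 (X = (1/5)*124 = 124/5 ≈ 24.800)
-t(X, 72) = -124*72/5 = -1*8928/5 = -8928/5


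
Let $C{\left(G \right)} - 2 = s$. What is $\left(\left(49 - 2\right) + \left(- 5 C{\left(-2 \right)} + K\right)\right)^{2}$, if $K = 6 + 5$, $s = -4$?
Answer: $4624$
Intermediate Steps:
$C{\left(G \right)} = -2$ ($C{\left(G \right)} = 2 - 4 = -2$)
$K = 11$
$\left(\left(49 - 2\right) + \left(- 5 C{\left(-2 \right)} + K\right)\right)^{2} = \left(\left(49 - 2\right) + \left(\left(-5\right) \left(-2\right) + 11\right)\right)^{2} = \left(\left(49 - 2\right) + \left(10 + 11\right)\right)^{2} = \left(47 + 21\right)^{2} = 68^{2} = 4624$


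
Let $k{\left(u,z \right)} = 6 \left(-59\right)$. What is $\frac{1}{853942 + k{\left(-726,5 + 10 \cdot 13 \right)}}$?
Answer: $\frac{1}{853588} \approx 1.1715 \cdot 10^{-6}$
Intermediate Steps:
$k{\left(u,z \right)} = -354$
$\frac{1}{853942 + k{\left(-726,5 + 10 \cdot 13 \right)}} = \frac{1}{853942 - 354} = \frac{1}{853588}$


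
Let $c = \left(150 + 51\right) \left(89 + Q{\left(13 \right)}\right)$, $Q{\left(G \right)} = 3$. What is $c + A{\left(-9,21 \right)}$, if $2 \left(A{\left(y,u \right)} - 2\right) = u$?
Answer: $\frac{37009}{2} \approx 18505.0$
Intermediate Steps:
$A{\left(y,u \right)} = 2 + \frac{u}{2}$
$c = 18492$ ($c = \left(150 + 51\right) \left(89 + 3\right) = 201 \cdot 92 = 18492$)
$c + A{\left(-9,21 \right)} = 18492 + \left(2 + \frac{1}{2} \cdot 21\right) = 18492 + \left(2 + \frac{21}{2}\right) = 18492 + \frac{25}{2} = \frac{37009}{2}$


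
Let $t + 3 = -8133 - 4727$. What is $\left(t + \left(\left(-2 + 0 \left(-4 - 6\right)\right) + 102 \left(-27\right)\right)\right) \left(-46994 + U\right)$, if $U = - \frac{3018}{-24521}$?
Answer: $\frac{17998349353864}{24521} \approx 7.34 \cdot 10^{8}$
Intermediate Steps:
$t = -12863$ ($t = -3 - 12860 = -12863$)
$U = \frac{3018}{24521}$ ($U = \left(-3018\right) \left(- \frac{1}{24521}\right) = \frac{3018}{24521} \approx 0.12308$)
$\left(t + \left(\left(-2 + 0 \left(-4 - 6\right)\right) + 102 \left(-27\right)\right)\right) \left(-46994 + U\right) = \left(-12863 + \left(\left(-2 + 0 \left(-4 - 6\right)\right) + 102 \left(-27\right)\right)\right) \left(-46994 + \frac{3018}{24521}\right) = \left(-12863 - 2756\right) \left(- \frac{1152336856}{24521}\right) = \left(-15619\right) \left(- \frac{1152336856}{24521}\right) = \frac{17998349353864}{24521}$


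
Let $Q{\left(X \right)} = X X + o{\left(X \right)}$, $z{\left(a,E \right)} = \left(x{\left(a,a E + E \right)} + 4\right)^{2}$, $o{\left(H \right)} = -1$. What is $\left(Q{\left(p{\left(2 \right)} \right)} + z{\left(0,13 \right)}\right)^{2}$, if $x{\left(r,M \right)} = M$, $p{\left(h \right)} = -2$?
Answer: $85264$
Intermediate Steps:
$z{\left(a,E \right)} = \left(4 + E + E a\right)^{2}$ ($z{\left(a,E \right)} = \left(\left(a E + E\right) + 4\right)^{2} = \left(\left(E a + E\right) + 4\right)^{2} = \left(\left(E + E a\right) + 4\right)^{2} = \left(4 + E + E a\right)^{2}$)
$Q{\left(X \right)} = -1 + X^{2}$ ($Q{\left(X \right)} = X X - 1 = X^{2} - 1 = -1 + X^{2}$)
$\left(Q{\left(p{\left(2 \right)} \right)} + z{\left(0,13 \right)}\right)^{2} = \left(\left(-1 + \left(-2\right)^{2}\right) + \left(4 + 13 \left(1 + 0\right)\right)^{2}\right)^{2} = \left(\left(-1 + 4\right) + \left(4 + 13 \cdot 1\right)^{2}\right)^{2} = \left(3 + \left(4 + 13\right)^{2}\right)^{2} = \left(3 + 17^{2}\right)^{2} = \left(3 + 289\right)^{2} = 292^{2} = 85264$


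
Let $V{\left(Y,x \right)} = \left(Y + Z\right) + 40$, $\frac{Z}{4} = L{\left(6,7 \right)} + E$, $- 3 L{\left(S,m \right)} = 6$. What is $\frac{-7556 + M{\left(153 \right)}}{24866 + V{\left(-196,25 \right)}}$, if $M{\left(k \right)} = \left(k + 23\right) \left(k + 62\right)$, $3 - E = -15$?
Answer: $\frac{15142}{12387} \approx 1.2224$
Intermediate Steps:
$L{\left(S,m \right)} = -2$ ($L{\left(S,m \right)} = \left(- \frac{1}{3}\right) 6 = -2$)
$E = 18$ ($E = 3 - -15 = 3 + 15 = 18$)
$M{\left(k \right)} = \left(23 + k\right) \left(62 + k\right)$
$Z = 64$ ($Z = 4 \left(-2 + 18\right) = 4 \cdot 16 = 64$)
$V{\left(Y,x \right)} = 104 + Y$ ($V{\left(Y,x \right)} = \left(Y + 64\right) + 40 = \left(64 + Y\right) + 40 = 104 + Y$)
$\frac{-7556 + M{\left(153 \right)}}{24866 + V{\left(-196,25 \right)}} = \frac{-7556 + \left(1426 + 153^{2} + 85 \cdot 153\right)}{24866 + \left(104 - 196\right)} = \frac{-7556 + \left(1426 + 23409 + 13005\right)}{24866 - 92} = \frac{-7556 + 37840}{24774} = 30284 \cdot \frac{1}{24774} = \frac{15142}{12387}$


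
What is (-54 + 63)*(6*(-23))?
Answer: -1242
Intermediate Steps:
(-54 + 63)*(6*(-23)) = 9*(-138) = -1242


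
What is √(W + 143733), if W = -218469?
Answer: 12*I*√519 ≈ 273.38*I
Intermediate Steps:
√(W + 143733) = √(-218469 + 143733) = √(-74736) = 12*I*√519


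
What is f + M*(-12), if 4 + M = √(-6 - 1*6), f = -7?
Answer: 41 - 24*I*√3 ≈ 41.0 - 41.569*I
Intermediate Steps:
M = -4 + 2*I*√3 (M = -4 + √(-6 - 1*6) = -4 + √(-6 - 6) = -4 + √(-12) = -4 + 2*I*√3 ≈ -4.0 + 3.4641*I)
f + M*(-12) = -7 + (-4 + 2*I*√3)*(-12) = -7 + (48 - 24*I*√3) = 41 - 24*I*√3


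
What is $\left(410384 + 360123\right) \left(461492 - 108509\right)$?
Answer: $271975872381$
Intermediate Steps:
$\left(410384 + 360123\right) \left(461492 - 108509\right) = 770507 \cdot 352983 = 271975872381$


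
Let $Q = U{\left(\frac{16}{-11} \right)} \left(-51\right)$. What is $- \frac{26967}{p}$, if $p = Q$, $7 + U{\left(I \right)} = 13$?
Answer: $\frac{8989}{102} \approx 88.127$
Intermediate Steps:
$U{\left(I \right)} = 6$ ($U{\left(I \right)} = -7 + 13 = 6$)
$Q = -306$ ($Q = 6 \left(-51\right) = -306$)
$p = -306$
$- \frac{26967}{p} = - \frac{26967}{-306} = \left(-26967\right) \left(- \frac{1}{306}\right) = \frac{8989}{102}$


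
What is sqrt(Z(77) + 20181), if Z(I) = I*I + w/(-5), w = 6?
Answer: 4*sqrt(40795)/5 ≈ 161.58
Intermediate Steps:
Z(I) = -6/5 + I**2 (Z(I) = I*I + 6/(-5) = I**2 + 6*(-1/5) = I**2 - 6/5 = -6/5 + I**2)
sqrt(Z(77) + 20181) = sqrt((-6/5 + 77**2) + 20181) = sqrt((-6/5 + 5929) + 20181) = sqrt(29639/5 + 20181) = sqrt(130544/5) = 4*sqrt(40795)/5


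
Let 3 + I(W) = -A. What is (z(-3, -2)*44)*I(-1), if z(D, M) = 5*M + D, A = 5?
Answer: 4576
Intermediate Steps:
z(D, M) = D + 5*M
I(W) = -8 (I(W) = -3 - 1*5 = -3 - 5 = -8)
(z(-3, -2)*44)*I(-1) = ((-3 + 5*(-2))*44)*(-8) = ((-3 - 10)*44)*(-8) = -13*44*(-8) = -572*(-8) = 4576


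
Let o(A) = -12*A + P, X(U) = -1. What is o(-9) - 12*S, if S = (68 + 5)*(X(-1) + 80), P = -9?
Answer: -69105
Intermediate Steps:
o(A) = -9 - 12*A (o(A) = -12*A - 9 = -9 - 12*A)
S = 5767 (S = (68 + 5)*(-1 + 80) = 73*79 = 5767)
o(-9) - 12*S = (-9 - 12*(-9)) - 12*5767 = (-9 + 108) - 69204 = 99 - 69204 = -69105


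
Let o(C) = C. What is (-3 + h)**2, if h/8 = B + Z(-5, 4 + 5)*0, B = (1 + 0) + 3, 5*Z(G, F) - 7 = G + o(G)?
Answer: 841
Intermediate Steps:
Z(G, F) = 7/5 + 2*G/5 (Z(G, F) = 7/5 + (G + G)/5 = 7/5 + (2*G)/5 = 7/5 + 2*G/5)
B = 4 (B = 1 + 3 = 4)
h = 32 (h = 8*(4 + (7/5 + (2/5)*(-5))*0) = 8*(4 + (7/5 - 2)*0) = 8*(4 - 3/5*0) = 8*(4 + 0) = 8*4 = 32)
(-3 + h)**2 = (-3 + 32)**2 = 29**2 = 841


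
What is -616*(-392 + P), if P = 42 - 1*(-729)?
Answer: -233464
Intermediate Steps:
P = 771 (P = 42 + 729 = 771)
-616*(-392 + P) = -616*(-392 + 771) = -616*379 = -233464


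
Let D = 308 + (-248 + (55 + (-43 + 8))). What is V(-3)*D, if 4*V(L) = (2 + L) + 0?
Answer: -20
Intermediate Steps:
V(L) = 1/2 + L/4 (V(L) = ((2 + L) + 0)/4 = (2 + L)/4 = 1/2 + L/4)
D = 80 (D = 308 + (-248 + (55 - 35)) = 308 + (-248 + 20) = 308 - 228 = 80)
V(-3)*D = (1/2 + (1/4)*(-3))*80 = (1/2 - 3/4)*80 = -1/4*80 = -20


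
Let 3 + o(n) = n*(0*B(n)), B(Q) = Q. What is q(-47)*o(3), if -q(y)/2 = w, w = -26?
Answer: -156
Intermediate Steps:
q(y) = 52 (q(y) = -2*(-26) = 52)
o(n) = -3 (o(n) = -3 + n*(0*n) = -3 + n*0 = -3 + 0 = -3)
q(-47)*o(3) = 52*(-3) = -156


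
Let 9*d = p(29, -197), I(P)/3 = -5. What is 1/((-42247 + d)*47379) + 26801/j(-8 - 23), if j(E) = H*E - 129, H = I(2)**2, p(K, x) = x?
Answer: -40254921500593/10670160154560 ≈ -3.7727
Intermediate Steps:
I(P) = -15 (I(P) = 3*(-5) = -15)
d = -197/9 (d = (1/9)*(-197) = -197/9 ≈ -21.889)
H = 225 (H = (-15)**2 = 225)
j(E) = -129 + 225*E (j(E) = 225*E - 129 = -129 + 225*E)
1/((-42247 + d)*47379) + 26801/j(-8 - 23) = 1/(-42247 - 197/9*47379) + 26801/(-129 + 225*(-8 - 23)) = (1/47379)/(-380420/9) + 26801/(-129 + 225*(-31)) = -9/380420*1/47379 + 26801/(-129 - 6975) = -3/6007973060 + 26801/(-7104) = -3/6007973060 + 26801*(-1/7104) = -3/6007973060 - 26801/7104 = -40254921500593/10670160154560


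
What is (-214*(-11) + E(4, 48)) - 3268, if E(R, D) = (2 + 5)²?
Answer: -865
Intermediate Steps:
E(R, D) = 49 (E(R, D) = 7² = 49)
(-214*(-11) + E(4, 48)) - 3268 = (-214*(-11) + 49) - 3268 = (2354 + 49) - 3268 = 2403 - 3268 = -865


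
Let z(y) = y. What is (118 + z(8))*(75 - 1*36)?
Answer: 4914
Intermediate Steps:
(118 + z(8))*(75 - 1*36) = (118 + 8)*(75 - 1*36) = 126*(75 - 36) = 126*39 = 4914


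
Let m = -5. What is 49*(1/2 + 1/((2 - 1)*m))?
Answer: 147/10 ≈ 14.700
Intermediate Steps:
49*(1/2 + 1/((2 - 1)*m)) = 49*(1/2 + 1/((2 - 1)*(-5))) = 49*(1*(1/2) - 1/5/1) = 49*(1/2 + 1*(-1/5)) = 49*(1/2 - 1/5) = 49*(3/10) = 147/10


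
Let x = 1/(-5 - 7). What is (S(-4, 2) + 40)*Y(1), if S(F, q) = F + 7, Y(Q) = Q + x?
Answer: 473/12 ≈ 39.417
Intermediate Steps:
x = -1/12 (x = 1/(-12) = -1/12 ≈ -0.083333)
Y(Q) = -1/12 + Q (Y(Q) = Q - 1/12 = -1/12 + Q)
S(F, q) = 7 + F
(S(-4, 2) + 40)*Y(1) = ((7 - 4) + 40)*(-1/12 + 1) = (3 + 40)*(11/12) = 43*(11/12) = 473/12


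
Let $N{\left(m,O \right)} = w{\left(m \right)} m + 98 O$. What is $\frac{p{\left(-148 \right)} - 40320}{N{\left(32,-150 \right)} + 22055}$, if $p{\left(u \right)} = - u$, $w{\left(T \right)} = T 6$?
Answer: $- \frac{40172}{13499} \approx -2.9759$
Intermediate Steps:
$w{\left(T \right)} = 6 T$
$N{\left(m,O \right)} = 6 m^{2} + 98 O$ ($N{\left(m,O \right)} = 6 m m + 98 O = 6 m^{2} + 98 O$)
$\frac{p{\left(-148 \right)} - 40320}{N{\left(32,-150 \right)} + 22055} = \frac{\left(-1\right) \left(-148\right) - 40320}{\left(6 \cdot 32^{2} + 98 \left(-150\right)\right) + 22055} = \frac{148 - 40320}{\left(6 \cdot 1024 - 14700\right) + 22055} = - \frac{40172}{\left(6144 - 14700\right) + 22055} = - \frac{40172}{-8556 + 22055} = - \frac{40172}{13499}$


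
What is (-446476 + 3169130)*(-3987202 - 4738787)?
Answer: -23757848854806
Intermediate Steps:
(-446476 + 3169130)*(-3987202 - 4738787) = 2722654*(-8725989) = -23757848854806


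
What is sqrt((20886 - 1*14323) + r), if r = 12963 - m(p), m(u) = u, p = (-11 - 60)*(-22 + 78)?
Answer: sqrt(23502) ≈ 153.30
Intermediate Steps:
p = -3976 (p = -71*56 = -3976)
r = 16939 (r = 12963 - 1*(-3976) = 12963 + 3976 = 16939)
sqrt((20886 - 1*14323) + r) = sqrt((20886 - 1*14323) + 16939) = sqrt((20886 - 14323) + 16939) = sqrt(6563 + 16939) = sqrt(23502)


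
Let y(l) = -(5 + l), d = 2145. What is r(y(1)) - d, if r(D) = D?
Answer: -2151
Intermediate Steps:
y(l) = -5 - l
r(y(1)) - d = (-5 - 1*1) - 1*2145 = (-5 - 1) - 2145 = -6 - 2145 = -2151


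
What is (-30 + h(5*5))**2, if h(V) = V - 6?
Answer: 121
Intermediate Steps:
h(V) = -6 + V
(-30 + h(5*5))**2 = (-30 + (-6 + 5*5))**2 = (-30 + (-6 + 25))**2 = (-30 + 19)**2 = (-11)**2 = 121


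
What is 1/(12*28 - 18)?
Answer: 1/318 ≈ 0.0031447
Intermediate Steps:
1/(12*28 - 18) = 1/(336 - 18) = 1/318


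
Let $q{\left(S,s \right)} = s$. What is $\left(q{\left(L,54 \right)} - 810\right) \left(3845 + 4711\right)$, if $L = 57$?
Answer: $-6468336$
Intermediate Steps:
$\left(q{\left(L,54 \right)} - 810\right) \left(3845 + 4711\right) = \left(54 - 810\right) \left(3845 + 4711\right) = \left(-756\right) 8556 = -6468336$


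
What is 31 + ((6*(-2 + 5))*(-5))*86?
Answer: -7709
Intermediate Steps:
31 + ((6*(-2 + 5))*(-5))*86 = 31 + ((6*3)*(-5))*86 = 31 + (18*(-5))*86 = 31 - 90*86 = 31 - 7740 = -7709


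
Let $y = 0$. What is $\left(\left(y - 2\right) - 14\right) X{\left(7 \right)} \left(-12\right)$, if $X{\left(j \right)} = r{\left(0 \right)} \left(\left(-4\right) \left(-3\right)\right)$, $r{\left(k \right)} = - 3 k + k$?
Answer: $0$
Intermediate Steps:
$r{\left(k \right)} = - 2 k$
$X{\left(j \right)} = 0$ ($X{\left(j \right)} = \left(-2\right) 0 \left(\left(-4\right) \left(-3\right)\right) = 0 \cdot 12 = 0$)
$\left(\left(y - 2\right) - 14\right) X{\left(7 \right)} \left(-12\right) = \left(\left(0 - 2\right) - 14\right) 0 \left(-12\right) = \left(-2 - 14\right) 0 \left(-12\right) = \left(-16\right) 0 \left(-12\right) = 0 \left(-12\right) = 0$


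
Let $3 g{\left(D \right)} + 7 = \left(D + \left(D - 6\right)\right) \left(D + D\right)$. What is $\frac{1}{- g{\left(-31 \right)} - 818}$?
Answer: $- \frac{1}{2221} \approx -0.00045025$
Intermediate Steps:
$g{\left(D \right)} = - \frac{7}{3} + \frac{2 D \left(-6 + 2 D\right)}{3}$ ($g{\left(D \right)} = - \frac{7}{3} + \frac{\left(D + \left(D - 6\right)\right) \left(D + D\right)}{3} = - \frac{7}{3} + \frac{\left(D + \left(D - 6\right)\right) 2 D}{3} = - \frac{7}{3} + \frac{\left(D + \left(-6 + D\right)\right) 2 D}{3} = - \frac{7}{3} + \frac{\left(-6 + 2 D\right) 2 D}{3} = - \frac{7}{3} + \frac{2 D \left(-6 + 2 D\right)}{3}$)
$\frac{1}{- g{\left(-31 \right)} - 818} = \frac{1}{- (- \frac{7}{3} - -124 + \frac{4 \left(-31\right)^{2}}{3}) - 818} = \frac{1}{- (- \frac{7}{3} + 124 + \frac{4}{3} \cdot 961) - 818} = \frac{1}{- (- \frac{7}{3} + 124 + \frac{3844}{3}) - 818} = \frac{1}{\left(-1\right) 1403 - 818} = \frac{1}{-1403 - 818} = \frac{1}{-2221} = - \frac{1}{2221}$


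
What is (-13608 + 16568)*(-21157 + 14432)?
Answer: -19906000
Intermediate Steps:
(-13608 + 16568)*(-21157 + 14432) = 2960*(-6725) = -19906000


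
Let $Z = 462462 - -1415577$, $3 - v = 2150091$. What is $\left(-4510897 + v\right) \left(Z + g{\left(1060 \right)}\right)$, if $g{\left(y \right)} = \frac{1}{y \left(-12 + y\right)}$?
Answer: $- \frac{2779330580840543237}{222176} \approx -1.251 \cdot 10^{13}$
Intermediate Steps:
$v = -2150088$ ($v = 3 - 2150091 = -2150088$)
$Z = 1878039$ ($Z = 462462 + 1415577 = 1878039$)
$g{\left(y \right)} = \frac{1}{y \left(-12 + y\right)}$
$\left(-4510897 + v\right) \left(Z + g{\left(1060 \right)}\right) = \left(-4510897 - 2150088\right) \left(1878039 + \frac{1}{1060 \left(-12 + 1060\right)}\right) = - 6660985 \left(1878039 + \frac{1}{1060 \cdot 1048}\right) = - 6660985 \left(1878039 + \frac{1}{1060} \cdot \frac{1}{1048}\right) = - 6660985 \left(1878039 + \frac{1}{1110880}\right) = \left(-6660985\right) \frac{2086275964321}{1110880} = - \frac{2779330580840543237}{222176}$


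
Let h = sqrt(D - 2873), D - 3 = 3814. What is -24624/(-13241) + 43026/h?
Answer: 24624/13241 + 21513*sqrt(59)/118 ≈ 1402.2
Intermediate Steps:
D = 3817 (D = 3 + 3814 = 3817)
h = 4*sqrt(59) (h = sqrt(3817 - 2873) = sqrt(944) = 4*sqrt(59) ≈ 30.725)
-24624/(-13241) + 43026/h = -24624/(-13241) + 43026/((4*sqrt(59))) = -24624*(-1/13241) + 43026*(sqrt(59)/236) = 24624/13241 + 21513*sqrt(59)/118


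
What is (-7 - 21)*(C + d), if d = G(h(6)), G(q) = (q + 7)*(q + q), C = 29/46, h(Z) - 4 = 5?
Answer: -185878/23 ≈ -8081.6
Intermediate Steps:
h(Z) = 9 (h(Z) = 4 + 5 = 9)
C = 29/46 (C = 29*(1/46) = 29/46 ≈ 0.63043)
G(q) = 2*q*(7 + q) (G(q) = (7 + q)*(2*q) = 2*q*(7 + q))
d = 288 (d = 2*9*(7 + 9) = 2*9*16 = 288)
(-7 - 21)*(C + d) = (-7 - 21)*(29/46 + 288) = -28*13277/46 = -185878/23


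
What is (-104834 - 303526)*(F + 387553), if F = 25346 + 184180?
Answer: -243823180440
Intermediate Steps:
F = 209526
(-104834 - 303526)*(F + 387553) = (-104834 - 303526)*(209526 + 387553) = -408360*597079 = -243823180440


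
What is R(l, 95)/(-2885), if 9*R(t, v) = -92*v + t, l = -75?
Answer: 1763/5193 ≈ 0.33950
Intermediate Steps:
R(t, v) = -92*v/9 + t/9 (R(t, v) = (-92*v + t)/9 = (t - 92*v)/9 = -92*v/9 + t/9)
R(l, 95)/(-2885) = (-92/9*95 + (1/9)*(-75))/(-2885) = (-8740/9 - 25/3)*(-1/2885) = -8815/9*(-1/2885) = 1763/5193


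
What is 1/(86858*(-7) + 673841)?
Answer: 1/65835 ≈ 1.5189e-5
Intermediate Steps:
1/(86858*(-7) + 673841) = 1/(-608006 + 673841) = 1/65835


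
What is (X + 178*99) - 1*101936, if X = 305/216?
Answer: -18211519/216 ≈ -84313.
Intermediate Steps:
X = 305/216 (X = 305*(1/216) = 305/216 ≈ 1.4120)
(X + 178*99) - 1*101936 = (305/216 + 178*99) - 1*101936 = (305/216 + 17622) - 101936 = 3806657/216 - 101936 = -18211519/216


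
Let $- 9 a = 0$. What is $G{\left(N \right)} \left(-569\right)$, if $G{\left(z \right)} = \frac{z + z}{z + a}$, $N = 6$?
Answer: $-1138$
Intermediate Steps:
$a = 0$ ($a = \left(- \frac{1}{9}\right) 0 = 0$)
$G{\left(z \right)} = 2$ ($G{\left(z \right)} = \frac{z + z}{z + 0} = \frac{2 z}{z} = 2$)
$G{\left(N \right)} \left(-569\right) = 2 \left(-569\right) = -1138$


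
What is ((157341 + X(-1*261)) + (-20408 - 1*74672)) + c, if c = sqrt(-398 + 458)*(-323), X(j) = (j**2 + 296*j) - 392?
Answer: 52734 - 646*sqrt(15) ≈ 50232.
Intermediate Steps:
X(j) = -392 + j**2 + 296*j
c = -646*sqrt(15) (c = sqrt(60)*(-323) = (2*sqrt(15))*(-323) = -646*sqrt(15) ≈ -2501.9)
((157341 + X(-1*261)) + (-20408 - 1*74672)) + c = ((157341 + (-392 + (-1*261)**2 + 296*(-1*261))) + (-20408 - 1*74672)) - 646*sqrt(15) = ((157341 + (-392 + (-261)**2 + 296*(-261))) + (-20408 - 74672)) - 646*sqrt(15) = ((157341 + (-392 + 68121 - 77256)) - 95080) - 646*sqrt(15) = ((157341 - 9527) - 95080) - 646*sqrt(15) = (147814 - 95080) - 646*sqrt(15) = 52734 - 646*sqrt(15)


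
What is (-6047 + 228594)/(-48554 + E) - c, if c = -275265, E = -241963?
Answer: 79968939458/290517 ≈ 2.7526e+5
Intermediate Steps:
(-6047 + 228594)/(-48554 + E) - c = (-6047 + 228594)/(-48554 - 241963) - 1*(-275265) = 222547/(-290517) + 275265 = 222547*(-1/290517) + 275265 = -222547/290517 + 275265 = 79968939458/290517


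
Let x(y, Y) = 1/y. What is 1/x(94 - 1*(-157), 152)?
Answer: 251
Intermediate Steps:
1/x(94 - 1*(-157), 152) = 1/(1/(94 - 1*(-157))) = 1/(1/(94 + 157)) = 1/(1/251) = 251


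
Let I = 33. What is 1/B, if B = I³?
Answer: 1/35937 ≈ 2.7826e-5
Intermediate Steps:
B = 35937 (B = 33³ = 35937)
1/B = 1/35937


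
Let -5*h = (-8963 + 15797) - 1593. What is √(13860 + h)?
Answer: √320295/5 ≈ 113.19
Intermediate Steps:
h = -5241/5 (h = -((-8963 + 15797) - 1593)/5 = -(6834 - 1593)/5 = -⅕*5241 = -5241/5 ≈ -1048.2)
√(13860 + h) = √(13860 - 5241/5) = √(64059/5) = √320295/5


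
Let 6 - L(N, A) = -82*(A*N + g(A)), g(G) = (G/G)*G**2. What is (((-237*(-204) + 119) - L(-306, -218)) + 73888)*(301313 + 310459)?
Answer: -5655633314100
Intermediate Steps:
g(G) = G**2 (g(G) = 1*G**2 = G**2)
L(N, A) = 6 + 82*A**2 + 82*A*N (L(N, A) = 6 - (-82)*(A*N + A**2) = 6 - (-82)*(A**2 + A*N) = 6 - (-82*A**2 - 82*A*N) = 6 + (82*A**2 + 82*A*N) = 6 + 82*A**2 + 82*A*N)
(((-237*(-204) + 119) - L(-306, -218)) + 73888)*(301313 + 310459) = (((-237*(-204) + 119) - (6 + 82*(-218)**2 + 82*(-218)*(-306))) + 73888)*(301313 + 310459) = (((48348 + 119) - (6 + 82*47524 + 5470056)) + 73888)*611772 = ((48467 - (6 + 3896968 + 5470056)) + 73888)*611772 = ((48467 - 1*9367030) + 73888)*611772 = ((48467 - 9367030) + 73888)*611772 = (-9318563 + 73888)*611772 = -9244675*611772 = -5655633314100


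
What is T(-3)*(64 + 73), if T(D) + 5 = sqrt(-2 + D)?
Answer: -685 + 137*I*sqrt(5) ≈ -685.0 + 306.34*I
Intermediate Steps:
T(D) = -5 + sqrt(-2 + D)
T(-3)*(64 + 73) = (-5 + sqrt(-2 - 3))*(64 + 73) = (-5 + sqrt(-5))*137 = (-5 + I*sqrt(5))*137 = -685 + 137*I*sqrt(5)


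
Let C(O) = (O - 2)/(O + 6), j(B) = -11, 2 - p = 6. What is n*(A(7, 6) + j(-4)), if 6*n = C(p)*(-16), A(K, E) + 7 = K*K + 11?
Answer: 336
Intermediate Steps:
p = -4 (p = 2 - 1*6 = 2 - 6 = -4)
C(O) = (-2 + O)/(6 + O)
A(K, E) = 4 + K² (A(K, E) = -7 + (K*K + 11) = -7 + (K² + 11) = -7 + (11 + K²) = 4 + K²)
n = 8 (n = (((-2 - 4)/(6 - 4))*(-16))/6 = ((-6/2)*(-16))/6 = (((½)*(-6))*(-16))/6 = (-3*(-16))/6 = (⅙)*48 = 8)
n*(A(7, 6) + j(-4)) = 8*((4 + 7²) - 11) = 8*((4 + 49) - 11) = 8*(53 - 11) = 8*42 = 336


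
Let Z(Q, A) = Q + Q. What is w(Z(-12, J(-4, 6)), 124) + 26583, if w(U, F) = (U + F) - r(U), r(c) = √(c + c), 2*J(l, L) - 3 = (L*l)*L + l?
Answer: 26683 - 4*I*√3 ≈ 26683.0 - 6.9282*I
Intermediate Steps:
J(l, L) = 3/2 + l/2 + l*L²/2 (J(l, L) = 3/2 + ((L*l)*L + l)/2 = 3/2 + (l*L² + l)/2 = 3/2 + (l + l*L²)/2 = 3/2 + (l/2 + l*L²/2) = 3/2 + l/2 + l*L²/2)
r(c) = √2*√c (r(c) = √(2*c) = √2*√c)
Z(Q, A) = 2*Q
w(U, F) = F + U - √2*√U (w(U, F) = (U + F) - √2*√U = (F + U) - √2*√U = F + U - √2*√U)
w(Z(-12, J(-4, 6)), 124) + 26583 = (124 + 2*(-12) - √2*√(2*(-12))) + 26583 = (124 - 24 - √2*√(-24)) + 26583 = (124 - 24 - √2*2*I*√6) + 26583 = (124 - 24 - 4*I*√3) + 26583 = (100 - 4*I*√3) + 26583 = 26683 - 4*I*√3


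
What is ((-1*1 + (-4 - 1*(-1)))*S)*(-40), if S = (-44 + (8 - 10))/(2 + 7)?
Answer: -7360/9 ≈ -817.78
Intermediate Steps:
S = -46/9 (S = (-44 - 2)/9 = -46*⅑ = -46/9 ≈ -5.1111)
((-1*1 + (-4 - 1*(-1)))*S)*(-40) = ((-1*1 + (-4 - 1*(-1)))*(-46/9))*(-40) = ((-1 + (-4 + 1))*(-46/9))*(-40) = ((-1 - 3)*(-46/9))*(-40) = -4*(-46/9)*(-40) = (184/9)*(-40) = -7360/9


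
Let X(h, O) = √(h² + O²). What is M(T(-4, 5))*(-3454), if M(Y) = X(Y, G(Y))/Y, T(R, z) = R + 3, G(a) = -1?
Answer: 3454*√2 ≈ 4884.7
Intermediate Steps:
T(R, z) = 3 + R
X(h, O) = √(O² + h²)
M(Y) = √(1 + Y²)/Y (M(Y) = √((-1)² + Y²)/Y = √(1 + Y²)/Y)
M(T(-4, 5))*(-3454) = (√(1 + (3 - 4)²)/(3 - 4))*(-3454) = (√(1 + (-1)²)/(-1))*(-3454) = -√(1 + 1)*(-3454) = -√2*(-3454) = 3454*√2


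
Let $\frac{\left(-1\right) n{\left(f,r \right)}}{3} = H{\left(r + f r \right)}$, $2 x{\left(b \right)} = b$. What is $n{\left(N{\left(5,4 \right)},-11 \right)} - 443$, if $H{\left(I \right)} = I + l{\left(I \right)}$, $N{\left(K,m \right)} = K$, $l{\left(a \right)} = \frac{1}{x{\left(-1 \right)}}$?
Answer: $-239$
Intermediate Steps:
$x{\left(b \right)} = \frac{b}{2}$
$l{\left(a \right)} = -2$ ($l{\left(a \right)} = \frac{1}{\frac{1}{2} \left(-1\right)} = \frac{1}{- \frac{1}{2}} = -2$)
$H{\left(I \right)} = -2 + I$ ($H{\left(I \right)} = I - 2 = -2 + I$)
$n{\left(f,r \right)} = 6 - 3 r - 3 f r$ ($n{\left(f,r \right)} = - 3 \left(-2 + \left(r + f r\right)\right) = - 3 \left(-2 + r + f r\right) = 6 - 3 r - 3 f r$)
$n{\left(N{\left(5,4 \right)},-11 \right)} - 443 = \left(6 - - 33 \left(1 + 5\right)\right) - 443 = \left(6 - \left(-33\right) 6\right) - 443 = \left(6 + 198\right) - 443 = 204 - 443 = -239$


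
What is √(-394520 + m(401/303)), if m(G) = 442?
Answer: I*√394078 ≈ 627.76*I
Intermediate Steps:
√(-394520 + m(401/303)) = √(-394520 + 442) = √(-394078) = I*√394078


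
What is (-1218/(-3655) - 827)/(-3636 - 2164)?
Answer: 3021467/21199000 ≈ 0.14253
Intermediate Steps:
(-1218/(-3655) - 827)/(-3636 - 2164) = (-1218*(-1/3655) - 827)/(-5800) = (1218/3655 - 827)*(-1/5800) = -3021467/3655*(-1/5800) = 3021467/21199000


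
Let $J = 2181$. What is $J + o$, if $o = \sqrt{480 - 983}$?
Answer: $2181 + i \sqrt{503} \approx 2181.0 + 22.428 i$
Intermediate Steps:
$o = i \sqrt{503}$ ($o = \sqrt{-503} = i \sqrt{503} \approx 22.428 i$)
$J + o = 2181 + i \sqrt{503}$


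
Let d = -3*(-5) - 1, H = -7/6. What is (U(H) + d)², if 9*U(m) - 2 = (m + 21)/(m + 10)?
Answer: 588289/2809 ≈ 209.43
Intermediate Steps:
H = -7/6 (H = -7*⅙ = -7/6 ≈ -1.1667)
U(m) = 2/9 + (21 + m)/(9*(10 + m)) (U(m) = 2/9 + ((m + 21)/(m + 10))/9 = 2/9 + ((21 + m)/(10 + m))/9 = 2/9 + (21 + m)/(9*(10 + m)))
d = 14 (d = 15 - 1 = 14)
(U(H) + d)² = ((41 + 3*(-7/6))/(9*(10 - 7/6)) + 14)² = ((41 - 7/2)/(9*(53/6)) + 14)² = ((⅑)*(6/53)*(75/2) + 14)² = (25/53 + 14)² = (767/53)² = 588289/2809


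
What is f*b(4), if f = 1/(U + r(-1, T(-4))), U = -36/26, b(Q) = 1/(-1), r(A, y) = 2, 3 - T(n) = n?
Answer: -13/8 ≈ -1.6250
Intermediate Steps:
T(n) = 3 - n
b(Q) = -1
U = -18/13 (U = -36*1/26 = -18/13 ≈ -1.3846)
f = 13/8 (f = 1/(-18/13 + 2) = 1/(8/13) = 13/8 ≈ 1.6250)
f*b(4) = (13/8)*(-1) = -13/8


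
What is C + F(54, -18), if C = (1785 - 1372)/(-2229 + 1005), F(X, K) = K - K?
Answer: -413/1224 ≈ -0.33742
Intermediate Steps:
F(X, K) = 0
C = -413/1224 (C = 413/(-1224) = 413*(-1/1224) = -413/1224 ≈ -0.33742)
C + F(54, -18) = -413/1224 + 0 = -413/1224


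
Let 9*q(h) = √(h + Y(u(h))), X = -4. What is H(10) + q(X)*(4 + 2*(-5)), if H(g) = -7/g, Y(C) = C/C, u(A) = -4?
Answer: -7/10 - 2*I*√3/3 ≈ -0.7 - 1.1547*I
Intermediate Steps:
Y(C) = 1
q(h) = √(1 + h)/9 (q(h) = √(h + 1)/9 = √(1 + h)/9)
H(10) + q(X)*(4 + 2*(-5)) = -7/10 + (√(1 - 4)/9)*(4 + 2*(-5)) = -7*⅒ + (√(-3)/9)*(4 - 10) = -7/10 + ((I*√3)/9)*(-6) = -7/10 + (I*√3/9)*(-6) = -7/10 - 2*I*√3/3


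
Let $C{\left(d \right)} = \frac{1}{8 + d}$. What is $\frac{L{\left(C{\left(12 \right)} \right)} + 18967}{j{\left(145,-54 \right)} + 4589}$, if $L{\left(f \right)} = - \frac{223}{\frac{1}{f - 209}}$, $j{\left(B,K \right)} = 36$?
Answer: $\frac{1311257}{92500} \approx 14.176$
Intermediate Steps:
$L{\left(f \right)} = 46607 - 223 f$ ($L{\left(f \right)} = - \frac{223}{\frac{1}{-209 + f}} = - 223 \left(-209 + f\right) = 46607 - 223 f$)
$\frac{L{\left(C{\left(12 \right)} \right)} + 18967}{j{\left(145,-54 \right)} + 4589} = \frac{\left(46607 - \frac{223}{8 + 12}\right) + 18967}{36 + 4589} = \frac{\left(46607 - \frac{223}{20}\right) + 18967}{4625} = \left(\left(46607 - \frac{223}{20}\right) + 18967\right) \frac{1}{4625} = \left(\frac{931917}{20} + 18967\right) \frac{1}{4625} = \frac{1311257}{20} \cdot \frac{1}{4625} = \frac{1311257}{92500}$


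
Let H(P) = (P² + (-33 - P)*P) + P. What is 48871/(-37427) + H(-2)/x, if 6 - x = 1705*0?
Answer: 1051051/112281 ≈ 9.3609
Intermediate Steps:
x = 6 (x = 6 - 1705*0 = 6 - 1*0 = 6 + 0 = 6)
H(P) = P + P² + P*(-33 - P) (H(P) = (P² + P*(-33 - P)) + P = P + P² + P*(-33 - P))
48871/(-37427) + H(-2)/x = 48871/(-37427) - 32*(-2)/6 = 48871*(-1/37427) + 64*(⅙) = -48871/37427 + 32/3 = 1051051/112281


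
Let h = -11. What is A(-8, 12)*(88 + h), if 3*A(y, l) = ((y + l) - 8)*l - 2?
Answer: -3850/3 ≈ -1283.3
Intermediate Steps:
A(y, l) = -2/3 + l*(-8 + l + y)/3 (A(y, l) = (((y + l) - 8)*l - 2)/3 = (((l + y) - 8)*l - 2)/3 = ((-8 + l + y)*l - 2)/3 = (l*(-8 + l + y) - 2)/3 = (-2 + l*(-8 + l + y))/3 = -2/3 + l*(-8 + l + y)/3)
A(-8, 12)*(88 + h) = (-2/3 - 8/3*12 + (1/3)*12**2 + (1/3)*12*(-8))*(88 - 11) = (-2/3 - 32 + (1/3)*144 - 32)*77 = (-2/3 - 32 + 48 - 32)*77 = -50/3*77 = -3850/3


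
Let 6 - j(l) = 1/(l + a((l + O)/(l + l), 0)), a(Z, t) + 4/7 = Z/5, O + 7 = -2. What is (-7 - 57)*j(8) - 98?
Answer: -1965906/4153 ≈ -473.37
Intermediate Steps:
O = -9 (O = -7 - 2 = -9)
a(Z, t) = -4/7 + Z/5
j(l) = 6 - 1/(-4/7 + l + (-9 + l)/(10*l)) (j(l) = 6 - 1/(l + (-4/7 + ((l - 9)/(l + l))/5)) = 6 - 1/(l + (-4/7 + ((-9 + l)/((2*l)))/5)) = 6 - 1/(l + (-4/7 + ((-9 + l)*(1/(2*l)))/5)) = 6 - 1/(l + (-4/7 + ((-9 + l)/(2*l))/5)) = 6 - 1/(l + (-4/7 + (-9 + l)/(10*l))) = 6 - 1/(-4/7 + l + (-9 + l)/(10*l)))
(-7 - 57)*j(8) - 98 = (-7 - 57)*(2*(-189 - 134*8 + 210*8²)/(-63 - 33*8 + 70*8²)) - 98 = -128*(-189 - 1072 + 210*64)/(-63 - 264 + 70*64) - 98 = -128*(-189 - 1072 + 13440)/(-63 - 264 + 4480) - 98 = -128*12179/4153 - 98 = -64*24358/4153 - 98 = -1558912/4153 - 98 = -1965906/4153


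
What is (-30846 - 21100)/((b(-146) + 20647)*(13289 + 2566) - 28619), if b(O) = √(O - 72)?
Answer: -8501730817718/53572349789405903 + 411801915*I*√218/53572349789405903 ≈ -0.0001587 + 1.1349e-7*I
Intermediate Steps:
b(O) = √(-72 + O)
(-30846 - 21100)/((b(-146) + 20647)*(13289 + 2566) - 28619) = (-30846 - 21100)/((√(-72 - 146) + 20647)*(13289 + 2566) - 28619) = -51946/((√(-218) + 20647)*15855 - 28619) = -51946/((I*√218 + 20647)*15855 - 28619) = -51946/((20647 + I*√218)*15855 - 28619) = -51946/((327358185 + 15855*I*√218) - 28619) = -51946/(327329566 + 15855*I*√218)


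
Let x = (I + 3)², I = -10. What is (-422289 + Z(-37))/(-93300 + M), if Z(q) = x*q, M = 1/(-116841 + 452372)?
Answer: 142299368162/31305042299 ≈ 4.5456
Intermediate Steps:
x = 49 (x = (-10 + 3)² = (-7)² = 49)
M = 1/335531 ≈ 2.9803e-6
Z(q) = 49*q
(-422289 + Z(-37))/(-93300 + M) = (-422289 + 49*(-37))/(-93300 + 1/335531) = (-422289 - 1813)/(-31305042299/335531) = -424102*(-335531/31305042299) = 142299368162/31305042299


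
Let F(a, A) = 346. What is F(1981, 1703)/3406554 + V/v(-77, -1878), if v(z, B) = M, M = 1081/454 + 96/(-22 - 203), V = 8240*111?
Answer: 53045993634796631/113347974519 ≈ 4.6799e+5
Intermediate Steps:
V = 914640
M = 66547/34050 (M = 1081*(1/454) + 96/(-225) = 1081/454 + 96*(-1/225) = 1081/454 - 32/75 = 66547/34050 ≈ 1.9544)
v(z, B) = 66547/34050
F(1981, 1703)/3406554 + V/v(-77, -1878) = 346/3406554 + 914640/(66547/34050) = 346*(1/3406554) + 914640*(34050/66547) = 173/1703277 + 31143492000/66547 = 53045993634796631/113347974519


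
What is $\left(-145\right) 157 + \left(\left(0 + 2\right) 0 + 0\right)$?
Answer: $-22765$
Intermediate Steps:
$\left(-145\right) 157 + \left(\left(0 + 2\right) 0 + 0\right) = -22765 + \left(2 \cdot 0 + 0\right) = -22765 + \left(0 + 0\right) = -22765 + 0 = -22765$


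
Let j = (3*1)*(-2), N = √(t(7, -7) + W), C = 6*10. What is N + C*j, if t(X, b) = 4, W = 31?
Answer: -360 + √35 ≈ -354.08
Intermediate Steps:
C = 60
N = √35 (N = √(4 + 31) = √35 ≈ 5.9161)
j = -6 (j = 3*(-2) = -6)
N + C*j = √35 + 60*(-6) = √35 - 360 = -360 + √35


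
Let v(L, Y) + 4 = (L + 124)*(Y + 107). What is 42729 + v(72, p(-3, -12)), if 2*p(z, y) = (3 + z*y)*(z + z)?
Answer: 40765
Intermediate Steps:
p(z, y) = z*(3 + y*z) (p(z, y) = ((3 + z*y)*(z + z))/2 = ((3 + y*z)*(2*z))/2 = (2*z*(3 + y*z))/2 = z*(3 + y*z))
v(L, Y) = -4 + (107 + Y)*(124 + L) (v(L, Y) = -4 + (L + 124)*(Y + 107) = -4 + (124 + L)*(107 + Y) = -4 + (107 + Y)*(124 + L))
42729 + v(72, p(-3, -12)) = 42729 + (13264 + 107*72 + 124*(-3*(3 - 12*(-3))) + 72*(-3*(3 - 12*(-3)))) = 42729 + (13264 + 7704 + 124*(-3*(3 + 36)) + 72*(-3*(3 + 36))) = 42729 + (13264 + 7704 + 124*(-3*39) + 72*(-3*39)) = 42729 + (13264 + 7704 + 124*(-117) + 72*(-117)) = 42729 + (13264 + 7704 - 14508 - 8424) = 42729 - 1964 = 40765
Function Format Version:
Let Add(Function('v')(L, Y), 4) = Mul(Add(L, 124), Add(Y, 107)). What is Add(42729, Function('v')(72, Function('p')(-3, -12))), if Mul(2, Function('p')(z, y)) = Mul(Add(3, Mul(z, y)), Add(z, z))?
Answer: 40765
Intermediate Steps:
Function('p')(z, y) = Mul(z, Add(3, Mul(y, z))) (Function('p')(z, y) = Mul(Rational(1, 2), Mul(Add(3, Mul(z, y)), Add(z, z))) = Mul(Rational(1, 2), Mul(Add(3, Mul(y, z)), Mul(2, z))) = Mul(Rational(1, 2), Mul(2, z, Add(3, Mul(y, z)))) = Mul(z, Add(3, Mul(y, z))))
Function('v')(L, Y) = Add(-4, Mul(Add(107, Y), Add(124, L))) (Function('v')(L, Y) = Add(-4, Mul(Add(L, 124), Add(Y, 107))) = Add(-4, Mul(Add(124, L), Add(107, Y))) = Add(-4, Mul(Add(107, Y), Add(124, L))))
Add(42729, Function('v')(72, Function('p')(-3, -12))) = Add(42729, Add(13264, Mul(107, 72), Mul(124, Mul(-3, Add(3, Mul(-12, -3)))), Mul(72, Mul(-3, Add(3, Mul(-12, -3)))))) = Add(42729, Add(13264, 7704, Mul(124, Mul(-3, Add(3, 36))), Mul(72, Mul(-3, Add(3, 36))))) = Add(42729, Add(13264, 7704, Mul(124, Mul(-3, 39)), Mul(72, Mul(-3, 39)))) = Add(42729, Add(13264, 7704, Mul(124, -117), Mul(72, -117))) = Add(42729, Add(13264, 7704, -14508, -8424)) = Add(42729, -1964) = 40765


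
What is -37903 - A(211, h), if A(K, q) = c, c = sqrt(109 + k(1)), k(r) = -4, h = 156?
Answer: -37903 - sqrt(105) ≈ -37913.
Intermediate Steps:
c = sqrt(105) (c = sqrt(109 - 4) = sqrt(105) ≈ 10.247)
A(K, q) = sqrt(105)
-37903 - A(211, h) = -37903 - sqrt(105)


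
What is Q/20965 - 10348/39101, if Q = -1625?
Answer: -56096989/163950493 ≈ -0.34216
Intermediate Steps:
Q/20965 - 10348/39101 = -1625/20965 - 10348/39101 = -1625*1/20965 - 10348*1/39101 = -325/4193 - 10348/39101 = -56096989/163950493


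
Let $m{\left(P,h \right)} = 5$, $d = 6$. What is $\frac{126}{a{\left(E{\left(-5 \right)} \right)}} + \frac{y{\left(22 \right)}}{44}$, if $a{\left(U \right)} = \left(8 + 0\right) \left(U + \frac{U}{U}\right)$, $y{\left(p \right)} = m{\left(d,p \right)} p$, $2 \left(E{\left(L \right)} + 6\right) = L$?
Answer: $\frac{2}{5} \approx 0.4$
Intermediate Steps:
$E{\left(L \right)} = -6 + \frac{L}{2}$
$y{\left(p \right)} = 5 p$
$a{\left(U \right)} = 8 + 8 U$ ($a{\left(U \right)} = 8 \left(U + 1\right) = 8 \left(1 + U\right) = 8 + 8 U$)
$\frac{126}{a{\left(E{\left(-5 \right)} \right)}} + \frac{y{\left(22 \right)}}{44} = \frac{126}{8 + 8 \left(-6 + \frac{1}{2} \left(-5\right)\right)} + \frac{5 \cdot 22}{44} = \frac{126}{8 + 8 \left(-6 - \frac{5}{2}\right)} + 110 \cdot \frac{1}{44} = \frac{126}{8 + 8 \left(- \frac{17}{2}\right)} + \frac{5}{2} = \frac{126}{8 - 68} + \frac{5}{2} = \frac{126}{-60} + \frac{5}{2} = 126 \left(- \frac{1}{60}\right) + \frac{5}{2} = - \frac{21}{10} + \frac{5}{2} = \frac{2}{5}$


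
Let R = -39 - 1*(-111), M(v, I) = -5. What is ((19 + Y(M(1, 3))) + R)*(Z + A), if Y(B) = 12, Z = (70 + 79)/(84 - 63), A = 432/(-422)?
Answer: 2771009/4431 ≈ 625.37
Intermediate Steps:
A = -216/211 (A = 432*(-1/422) = -216/211 ≈ -1.0237)
Z = 149/21 ≈ 7.0952
R = 72 (R = -39 + 111 = 72)
((19 + Y(M(1, 3))) + R)*(Z + A) = ((19 + 12) + 72)*(149/21 - 216/211) = (31 + 72)*(26903/4431) = 103*(26903/4431) = 2771009/4431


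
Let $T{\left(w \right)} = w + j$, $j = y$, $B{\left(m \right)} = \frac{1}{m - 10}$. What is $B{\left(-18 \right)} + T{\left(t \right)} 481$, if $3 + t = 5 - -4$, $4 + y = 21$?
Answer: $\frac{309763}{28} \approx 11063.0$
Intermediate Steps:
$y = 17$ ($y = -4 + 21 = 17$)
$B{\left(m \right)} = \frac{1}{-10 + m}$
$j = 17$
$t = 6$ ($t = -3 + \left(5 - -4\right) = -3 + \left(5 + 4\right) = -3 + 9 = 6$)
$T{\left(w \right)} = 17 + w$ ($T{\left(w \right)} = w + 17 = 17 + w$)
$B{\left(-18 \right)} + T{\left(t \right)} 481 = \frac{1}{-10 - 18} + \left(17 + 6\right) 481 = \frac{1}{-28} + 23 \cdot 481 = - \frac{1}{28} + 11063 = \frac{309763}{28}$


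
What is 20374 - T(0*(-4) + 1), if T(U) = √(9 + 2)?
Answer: 20374 - √11 ≈ 20371.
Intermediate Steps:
T(U) = √11
20374 - T(0*(-4) + 1) = 20374 - √11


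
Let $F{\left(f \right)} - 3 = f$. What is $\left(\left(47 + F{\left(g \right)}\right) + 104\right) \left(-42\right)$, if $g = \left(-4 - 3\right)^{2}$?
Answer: $-8526$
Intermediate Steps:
$g = 49$ ($g = \left(-7\right)^{2} = 49$)
$F{\left(f \right)} = 3 + f$
$\left(\left(47 + F{\left(g \right)}\right) + 104\right) \left(-42\right) = \left(\left(47 + \left(3 + 49\right)\right) + 104\right) \left(-42\right) = \left(\left(47 + 52\right) + 104\right) \left(-42\right) = \left(99 + 104\right) \left(-42\right) = 203 \left(-42\right) = -8526$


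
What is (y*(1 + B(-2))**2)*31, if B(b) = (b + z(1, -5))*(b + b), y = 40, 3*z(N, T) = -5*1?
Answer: 2739160/9 ≈ 3.0435e+5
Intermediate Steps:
z(N, T) = -5/3 (z(N, T) = (-5*1)/3 = (1/3)*(-5) = -5/3)
B(b) = 2*b*(-5/3 + b) (B(b) = (b - 5/3)*(b + b) = (-5/3 + b)*(2*b) = 2*b*(-5/3 + b))
(y*(1 + B(-2))**2)*31 = (40*(1 + (2/3)*(-2)*(-5 + 3*(-2)))**2)*31 = (40*(1 + (2/3)*(-2)*(-5 - 6))**2)*31 = (40*(1 + (2/3)*(-2)*(-11))**2)*31 = (40*(1 + 44/3)**2)*31 = (40*(47/3)**2)*31 = (40*(2209/9))*31 = (88360/9)*31 = 2739160/9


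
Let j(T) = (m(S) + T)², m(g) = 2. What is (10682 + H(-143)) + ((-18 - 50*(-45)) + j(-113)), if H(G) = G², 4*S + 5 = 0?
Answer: 45684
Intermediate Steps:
S = -5/4 (S = -5/4 + (¼)*0 = -5/4 + 0 = -5/4 ≈ -1.2500)
j(T) = (2 + T)²
(10682 + H(-143)) + ((-18 - 50*(-45)) + j(-113)) = (10682 + (-143)²) + ((-18 - 50*(-45)) + (2 - 113)²) = (10682 + 20449) + ((-18 + 2250) + (-111)²) = 31131 + (2232 + 12321) = 31131 + 14553 = 45684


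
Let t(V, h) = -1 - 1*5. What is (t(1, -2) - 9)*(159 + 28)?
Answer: -2805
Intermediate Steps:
t(V, h) = -6 (t(V, h) = -1 - 5 = -6)
(t(1, -2) - 9)*(159 + 28) = (-6 - 9)*(159 + 28) = -15*187 = -2805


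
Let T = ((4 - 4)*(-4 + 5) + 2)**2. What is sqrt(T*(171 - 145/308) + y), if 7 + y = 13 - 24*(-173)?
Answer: sqrt(28697053)/77 ≈ 69.571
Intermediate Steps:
y = 4158 (y = -7 + (13 - 24*(-173)) = -7 + (13 + 4152) = -7 + 4165 = 4158)
T = 4 (T = (0*1 + 2)**2 = (0 + 2)**2 = 2**2 = 4)
sqrt(T*(171 - 145/308) + y) = sqrt(4*(171 - 145/308) + 4158) = sqrt(4*(52523/308) + 4158) = sqrt(52523/77 + 4158) = sqrt(372689/77) = sqrt(28697053)/77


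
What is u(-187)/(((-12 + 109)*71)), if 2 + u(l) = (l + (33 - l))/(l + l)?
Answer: -1/3298 ≈ -0.00030321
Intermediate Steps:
u(l) = -2 + 33/(2*l) (u(l) = -2 + (l + (33 - l))/(l + l) = -2 + 33/((2*l)) = -2 + 33*(1/(2*l)) = -2 + 33/(2*l))
u(-187)/(((-12 + 109)*71)) = (-2 + (33/2)/(-187))/(((-12 + 109)*71)) = (-2 + (33/2)*(-1/187))/((97*71)) = (-2 - 3/34)/6887 = -71/34*1/6887 = -1/3298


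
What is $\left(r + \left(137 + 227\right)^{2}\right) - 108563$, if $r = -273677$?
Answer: $-249744$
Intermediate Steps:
$\left(r + \left(137 + 227\right)^{2}\right) - 108563 = \left(-273677 + \left(137 + 227\right)^{2}\right) - 108563 = \left(-273677 + 364^{2}\right) - 108563 = \left(-273677 + 132496\right) - 108563 = -141181 - 108563 = -249744$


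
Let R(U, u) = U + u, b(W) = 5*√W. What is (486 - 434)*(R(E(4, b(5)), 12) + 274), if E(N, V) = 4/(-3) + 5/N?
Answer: 44603/3 ≈ 14868.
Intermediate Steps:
E(N, V) = -4/3 + 5/N (E(N, V) = 4*(-⅓) + 5/N = -4/3 + 5/N)
(486 - 434)*(R(E(4, b(5)), 12) + 274) = (486 - 434)*(((-4/3 + 5/4) + 12) + 274) = 52*(((-4/3 + 5*(¼)) + 12) + 274) = 52*(((-4/3 + 5/4) + 12) + 274) = 52*((-1/12 + 12) + 274) = 52*(143/12 + 274) = 52*(3431/12) = 44603/3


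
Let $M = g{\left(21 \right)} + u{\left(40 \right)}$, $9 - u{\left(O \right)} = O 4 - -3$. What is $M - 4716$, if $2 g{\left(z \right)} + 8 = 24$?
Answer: $-4862$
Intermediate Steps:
$g{\left(z \right)} = 8$ ($g{\left(z \right)} = -4 + \frac{1}{2} \cdot 24 = -4 + 12 = 8$)
$u{\left(O \right)} = 6 - 4 O$ ($u{\left(O \right)} = 9 - \left(O 4 - -3\right) = 9 - \left(4 O + 3\right) = 9 - \left(3 + 4 O\right) = 6 - 4 O$)
$M = -146$ ($M = 8 + \left(6 - 160\right) = 8 - 154 = -146$)
$M - 4716 = -146 - 4716 = -4862$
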